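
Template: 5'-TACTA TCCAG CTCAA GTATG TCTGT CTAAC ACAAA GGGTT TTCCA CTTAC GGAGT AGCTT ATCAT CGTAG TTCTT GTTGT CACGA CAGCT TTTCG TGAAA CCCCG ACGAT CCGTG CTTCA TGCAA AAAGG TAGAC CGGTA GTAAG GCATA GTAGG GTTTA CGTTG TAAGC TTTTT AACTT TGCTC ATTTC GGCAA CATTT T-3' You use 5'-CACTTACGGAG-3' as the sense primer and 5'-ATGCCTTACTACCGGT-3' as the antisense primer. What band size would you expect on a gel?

106 bp

The forward primer matches the template at positions 44–54.
Reverse complement of the reverse primer: ACCGGTAGTAAGGCAT. This occurs on the top strand at positions 134–149.
Product length = (reverse-primer end) − (forward-primer start) + 1 = 149 − 44 + 1 = 106 bp.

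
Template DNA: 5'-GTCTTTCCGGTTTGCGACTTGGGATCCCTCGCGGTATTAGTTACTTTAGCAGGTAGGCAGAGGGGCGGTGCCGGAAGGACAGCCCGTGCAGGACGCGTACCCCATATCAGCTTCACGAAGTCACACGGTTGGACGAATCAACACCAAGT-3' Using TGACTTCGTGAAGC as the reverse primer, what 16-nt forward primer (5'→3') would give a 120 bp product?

5'-TTTCCGGTTTGCGACT-3'

The reverse primer's reverse complement GCTTCACGAAGTCA matches the template at positions 110–123, so the product ends at position 123.
A 120 bp product then starts at position 123 − 120 + 1 = 4.
The forward primer is identical to the top strand there: TTTCCGGTTTGCGACT.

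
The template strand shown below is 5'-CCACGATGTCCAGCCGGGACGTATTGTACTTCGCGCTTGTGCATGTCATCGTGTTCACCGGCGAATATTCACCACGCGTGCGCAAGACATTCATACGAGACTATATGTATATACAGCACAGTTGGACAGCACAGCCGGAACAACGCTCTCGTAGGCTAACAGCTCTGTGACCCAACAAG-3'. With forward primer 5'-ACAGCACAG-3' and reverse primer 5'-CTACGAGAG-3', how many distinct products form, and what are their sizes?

Two products: 42 bp, 29 bp

The forward primer ACAGCACAG matches the top strand at positions 113–121, 126–134.
The reverse primer's reverse complement is CTCTCGTAG, matching at positions 146–154.
Each forward site pairs with the reverse site to give a product ending at position 154: sizes 42, 29 bp.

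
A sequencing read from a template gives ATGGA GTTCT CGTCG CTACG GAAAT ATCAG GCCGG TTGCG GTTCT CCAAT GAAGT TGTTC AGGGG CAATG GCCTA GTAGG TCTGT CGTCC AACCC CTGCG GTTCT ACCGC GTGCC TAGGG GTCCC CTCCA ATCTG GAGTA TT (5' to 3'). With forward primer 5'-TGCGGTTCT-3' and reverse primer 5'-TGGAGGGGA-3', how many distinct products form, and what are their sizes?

The forward primer TGCGGTTCT matches the top strand at positions 37–45, 97–105.
The reverse primer's reverse complement is TCCCCTCCA, matching at positions 122–130.
Each forward site pairs with the reverse site to give a product ending at position 130: sizes 94, 34 bp.

Two products: 94 bp, 34 bp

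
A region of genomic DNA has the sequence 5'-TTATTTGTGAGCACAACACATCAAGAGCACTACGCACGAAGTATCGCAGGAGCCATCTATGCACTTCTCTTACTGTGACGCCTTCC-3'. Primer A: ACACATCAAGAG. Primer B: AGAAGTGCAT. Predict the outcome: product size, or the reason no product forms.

Yes — a 53 bp product.

Primer A (ACACATCAAGAG) matches the top strand at positions 16–27; it acts as a forward primer.
Primer B's reverse complement is ATGCACTTCT, matching the top strand at positions 59–68; it acts as a reverse primer.
The 3' ends face each other across positions 16–68, giving a 53 bp product.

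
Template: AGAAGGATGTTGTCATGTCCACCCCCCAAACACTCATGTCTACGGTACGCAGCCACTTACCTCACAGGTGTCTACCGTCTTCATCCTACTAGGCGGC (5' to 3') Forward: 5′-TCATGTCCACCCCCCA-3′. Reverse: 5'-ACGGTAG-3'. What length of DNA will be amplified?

The forward primer matches the template at positions 13–28.
Taking the reverse complement of ACGGTAG gives CTACCGT, found at positions 72–78 on the template; the primer anneals here to the top strand with its 3' end pointing upstream.
The product runs from position 13 to position 78, so its length is 78 − 13 + 1 = 66 bp.

66 bp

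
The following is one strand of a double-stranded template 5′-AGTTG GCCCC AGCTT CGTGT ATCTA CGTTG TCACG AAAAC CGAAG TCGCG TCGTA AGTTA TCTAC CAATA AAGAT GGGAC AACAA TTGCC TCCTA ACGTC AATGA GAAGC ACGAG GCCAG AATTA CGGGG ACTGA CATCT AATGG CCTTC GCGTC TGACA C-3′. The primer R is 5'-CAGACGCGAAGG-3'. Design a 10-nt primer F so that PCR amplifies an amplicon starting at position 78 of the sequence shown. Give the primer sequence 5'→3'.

The reverse primer's reverse complement CCTTCGCGTCTG matches the template at positions 146–157; the product starts at position 78.
The forward primer is identical to the top strand over positions 78–87: GACAACAATT.

5'-GACAACAATT-3'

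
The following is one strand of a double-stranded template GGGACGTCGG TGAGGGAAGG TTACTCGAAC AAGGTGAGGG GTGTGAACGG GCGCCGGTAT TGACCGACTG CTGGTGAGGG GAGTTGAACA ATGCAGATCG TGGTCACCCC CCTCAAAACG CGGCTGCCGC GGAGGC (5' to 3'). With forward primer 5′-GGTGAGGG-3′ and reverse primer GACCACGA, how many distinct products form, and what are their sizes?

Three products: 97 bp, 73 bp, 33 bp

The forward primer GGTGAGGG matches the top strand at positions 9–16, 33–40, 73–80.
The reverse primer's reverse complement is TCGTGGTC, matching at positions 98–105.
Each forward site pairs with the reverse site to give a product ending at position 105: sizes 97, 73, 33 bp.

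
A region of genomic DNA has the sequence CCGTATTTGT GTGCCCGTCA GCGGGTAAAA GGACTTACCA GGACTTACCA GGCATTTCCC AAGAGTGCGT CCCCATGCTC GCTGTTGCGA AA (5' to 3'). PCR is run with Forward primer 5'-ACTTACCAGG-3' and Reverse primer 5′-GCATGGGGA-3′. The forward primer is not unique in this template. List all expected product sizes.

The forward primer ACTTACCAGG matches the top strand at positions 33–42, 43–52.
The reverse primer's reverse complement is TCCCCATGC, matching at positions 70–78.
Each forward site pairs with the reverse site to give a product ending at position 78: sizes 46, 36 bp.

46 bp, 36 bp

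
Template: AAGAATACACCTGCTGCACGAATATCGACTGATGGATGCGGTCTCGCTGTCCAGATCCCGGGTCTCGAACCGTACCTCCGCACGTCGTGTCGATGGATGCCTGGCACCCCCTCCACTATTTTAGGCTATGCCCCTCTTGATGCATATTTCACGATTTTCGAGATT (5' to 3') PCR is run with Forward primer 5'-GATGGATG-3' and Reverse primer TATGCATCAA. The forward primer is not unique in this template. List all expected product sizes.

The forward primer GATGGATG matches the top strand at positions 31–38, 92–99.
The reverse primer's reverse complement is TTGATGCATA, matching at positions 137–146.
Each forward site pairs with the reverse site to give a product ending at position 146: sizes 116, 55 bp.

116 bp, 55 bp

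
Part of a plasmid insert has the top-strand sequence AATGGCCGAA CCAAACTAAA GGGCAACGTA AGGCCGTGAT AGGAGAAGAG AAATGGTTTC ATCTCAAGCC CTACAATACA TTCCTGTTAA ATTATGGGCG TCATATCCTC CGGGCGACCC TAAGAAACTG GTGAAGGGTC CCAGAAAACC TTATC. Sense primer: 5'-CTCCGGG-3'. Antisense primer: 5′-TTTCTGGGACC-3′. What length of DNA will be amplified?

40 bp

Forward primer CTCCGGG is found on the top strand at positions 108–114.
Reverse complement of the reverse primer: GGTCCCAGAAA. This occurs on the top strand at positions 137–147.
Amplicon spans positions 108–147: 40 bp.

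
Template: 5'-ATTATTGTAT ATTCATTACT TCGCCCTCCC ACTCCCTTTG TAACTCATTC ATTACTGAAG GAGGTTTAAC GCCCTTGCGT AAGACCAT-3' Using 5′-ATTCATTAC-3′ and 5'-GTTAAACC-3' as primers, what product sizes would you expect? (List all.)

The forward primer ATTCATTAC matches the top strand at positions 11–19, 47–55.
The reverse primer's reverse complement is GGTTTAAC, matching at positions 63–70.
Each forward site pairs with the reverse site to give a product ending at position 70: sizes 60, 24 bp.

60 bp, 24 bp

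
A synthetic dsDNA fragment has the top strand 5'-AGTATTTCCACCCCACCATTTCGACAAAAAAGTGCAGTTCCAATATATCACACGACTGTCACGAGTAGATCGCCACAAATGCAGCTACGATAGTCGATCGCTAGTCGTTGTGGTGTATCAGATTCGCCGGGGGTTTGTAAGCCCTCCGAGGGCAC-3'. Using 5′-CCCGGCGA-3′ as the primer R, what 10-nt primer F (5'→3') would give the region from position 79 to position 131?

The reverse primer's reverse complement TCGCCGGG matches the template at positions 124–131; the product starts at position 79.
The forward primer is identical to the top strand over positions 79–88: ATGCAGCTAC.

5'-ATGCAGCTAC-3'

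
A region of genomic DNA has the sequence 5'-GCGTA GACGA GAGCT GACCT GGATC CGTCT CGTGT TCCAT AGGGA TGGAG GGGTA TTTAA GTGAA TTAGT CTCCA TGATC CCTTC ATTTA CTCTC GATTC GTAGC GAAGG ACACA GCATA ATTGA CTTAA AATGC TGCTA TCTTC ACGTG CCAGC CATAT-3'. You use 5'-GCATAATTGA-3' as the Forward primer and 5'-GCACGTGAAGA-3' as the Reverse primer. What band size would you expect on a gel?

36 bp

Forward primer GCATAATTGA is found on the top strand at positions 116–125.
Reverse complement of the reverse primer: TCTTCACGTGC. This occurs on the top strand at positions 141–151.
Amplicon spans positions 116–151: 36 bp.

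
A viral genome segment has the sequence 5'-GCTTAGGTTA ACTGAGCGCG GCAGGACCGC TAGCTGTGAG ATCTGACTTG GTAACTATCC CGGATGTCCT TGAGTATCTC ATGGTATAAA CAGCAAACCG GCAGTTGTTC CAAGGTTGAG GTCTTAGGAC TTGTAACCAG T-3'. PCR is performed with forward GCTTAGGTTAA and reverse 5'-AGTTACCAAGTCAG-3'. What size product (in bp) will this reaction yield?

56 bp

Forward primer GCTTAGGTTAA is found on the top strand at positions 1–11.
Taking the reverse complement of AGTTACCAAGTCAG gives CTGACTTGGTAACT, found at positions 43–56 on the template; the primer anneals here to the top strand with its 3' end pointing upstream.
Amplicon spans positions 1–56: 56 bp.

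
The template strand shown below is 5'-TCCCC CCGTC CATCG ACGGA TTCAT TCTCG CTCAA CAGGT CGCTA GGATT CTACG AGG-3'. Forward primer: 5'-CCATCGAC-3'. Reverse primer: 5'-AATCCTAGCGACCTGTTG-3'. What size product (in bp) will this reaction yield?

41 bp

Scanning the template, CCATCGAC occurs at positions 10–17; this primer anneals to the bottom strand there with its 3' end pointing downstream.
The reverse primer's reverse complement is CAACAGGTCGCTAGGATT, which matches the template at positions 33–50.
Amplicon spans positions 10–50: 41 bp.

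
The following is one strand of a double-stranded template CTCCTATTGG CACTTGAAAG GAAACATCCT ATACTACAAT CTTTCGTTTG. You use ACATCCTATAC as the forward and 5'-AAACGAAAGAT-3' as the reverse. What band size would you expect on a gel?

Scanning the template, ACATCCTATAC occurs at positions 24–34; this primer anneals to the bottom strand there with its 3' end pointing downstream.
The reverse primer's reverse complement is ATCTTTCGTTT, which matches the template at positions 39–49.
The product runs from position 24 to position 49, so its length is 49 − 24 + 1 = 26 bp.

26 bp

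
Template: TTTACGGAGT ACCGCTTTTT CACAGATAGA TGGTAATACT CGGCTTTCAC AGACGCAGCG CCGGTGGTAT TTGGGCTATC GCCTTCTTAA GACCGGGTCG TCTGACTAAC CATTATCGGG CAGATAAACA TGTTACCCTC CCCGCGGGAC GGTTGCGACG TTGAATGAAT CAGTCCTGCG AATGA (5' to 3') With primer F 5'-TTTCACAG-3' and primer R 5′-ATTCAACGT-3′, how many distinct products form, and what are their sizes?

The forward primer TTTCACAG matches the top strand at positions 18–25, 45–52.
The reverse primer's reverse complement is ACGTTGAAT, matching at positions 158–166.
Each forward site pairs with the reverse site to give a product ending at position 166: sizes 149, 122 bp.

Two products: 149 bp, 122 bp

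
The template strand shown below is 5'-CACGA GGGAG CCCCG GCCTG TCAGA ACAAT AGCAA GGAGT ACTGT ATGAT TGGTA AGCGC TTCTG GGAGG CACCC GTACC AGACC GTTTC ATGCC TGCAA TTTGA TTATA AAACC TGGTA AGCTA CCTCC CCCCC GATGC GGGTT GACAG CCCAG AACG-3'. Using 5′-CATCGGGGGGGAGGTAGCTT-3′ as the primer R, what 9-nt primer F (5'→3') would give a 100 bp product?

The reverse primer's reverse complement AAGCTACCTCCCCCCCGATG matches the template at positions 120–139, so the product ends at position 139.
A 100 bp product then starts at position 139 − 100 + 1 = 40.
The forward primer is identical to the top strand there: TACTGTATG.

5'-TACTGTATG-3'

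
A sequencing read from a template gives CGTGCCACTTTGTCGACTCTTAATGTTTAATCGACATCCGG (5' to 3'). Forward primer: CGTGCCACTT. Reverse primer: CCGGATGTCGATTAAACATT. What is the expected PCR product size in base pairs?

Scanning the template, CGTGCCACTT occurs at positions 1–10; this primer anneals to the bottom strand there with its 3' end pointing downstream.
The reverse primer's reverse complement is AATGTTTAATCGACATCCGG, which matches the template at positions 22–41.
The product runs from position 1 to position 41, so its length is 41 − 1 + 1 = 41 bp.

41 bp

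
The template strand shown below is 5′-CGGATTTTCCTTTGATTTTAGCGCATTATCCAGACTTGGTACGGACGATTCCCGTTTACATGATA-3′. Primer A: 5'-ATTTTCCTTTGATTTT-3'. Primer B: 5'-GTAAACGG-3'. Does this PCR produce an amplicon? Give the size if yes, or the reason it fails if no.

Yes — a 56 bp product.

Primer A (ATTTTCCTTTGATTTT) matches the top strand at positions 4–19; it acts as a forward primer.
Primer B's reverse complement is CCGTTTAC, matching the top strand at positions 52–59; it acts as a reverse primer.
The 3' ends face each other across positions 4–59, giving a 56 bp product.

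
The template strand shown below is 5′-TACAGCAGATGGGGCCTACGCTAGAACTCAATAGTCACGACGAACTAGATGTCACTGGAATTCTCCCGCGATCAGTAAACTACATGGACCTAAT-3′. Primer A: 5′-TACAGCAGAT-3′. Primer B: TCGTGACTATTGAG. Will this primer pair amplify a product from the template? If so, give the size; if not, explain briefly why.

Primer A (TACAGCAGAT) matches the top strand at positions 1–10; it acts as a forward primer.
Primer B's reverse complement is CTCAATAGTCACGA, matching the top strand at positions 27–40; it acts as a reverse primer.
The 3' ends face each other across positions 1–40, giving a 40 bp product.

Yes — a 40 bp product.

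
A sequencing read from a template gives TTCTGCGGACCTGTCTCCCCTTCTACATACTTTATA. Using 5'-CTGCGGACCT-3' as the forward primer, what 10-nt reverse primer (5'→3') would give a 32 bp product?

5'-TAAAGTATGT-3'

The forward primer binds at positions 3–12, so a 32 bp product ends at position 3 + 32 − 1 = 34.
The reverse primer anneals to the top strand over positions 25–34, i.e. to ACATACTTTA.
Its sequence written 5'→3' is the reverse complement: TAAAGTATGT.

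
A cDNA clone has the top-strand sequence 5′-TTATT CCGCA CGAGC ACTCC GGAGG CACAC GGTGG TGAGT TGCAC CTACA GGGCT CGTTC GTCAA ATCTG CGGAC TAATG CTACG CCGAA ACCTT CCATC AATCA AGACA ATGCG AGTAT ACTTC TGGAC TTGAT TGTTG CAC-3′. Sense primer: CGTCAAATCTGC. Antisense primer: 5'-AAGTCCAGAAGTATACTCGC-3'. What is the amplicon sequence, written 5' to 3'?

The forward primer matches the template at positions 60–71.
Taking the reverse complement of AAGTCCAGAAGTATACTCGC gives GCGAGTATACTTCTGGACTT, found at positions 113–132 on the template; the primer anneals here to the top strand with its 3' end pointing upstream.
The product is the template from position 60 through 132 (73 bp).

5'-CGTCAAATCTGCGGACTAATGCTACGCCGAAACCTTCCATCAATCAAGACAATGCGAGTATACTTCTGGACTT-3'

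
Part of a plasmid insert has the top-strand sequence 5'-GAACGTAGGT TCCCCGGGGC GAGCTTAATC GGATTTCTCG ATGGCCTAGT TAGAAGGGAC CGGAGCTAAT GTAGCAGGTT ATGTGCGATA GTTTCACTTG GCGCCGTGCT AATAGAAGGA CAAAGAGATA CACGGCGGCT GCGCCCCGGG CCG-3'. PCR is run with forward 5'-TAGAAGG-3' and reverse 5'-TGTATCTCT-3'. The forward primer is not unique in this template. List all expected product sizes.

The forward primer TAGAAGG matches the top strand at positions 51–57, 113–119.
The reverse primer's reverse complement is AGAGATACA, matching at positions 124–132.
Each forward site pairs with the reverse site to give a product ending at position 132: sizes 82, 20 bp.

82 bp, 20 bp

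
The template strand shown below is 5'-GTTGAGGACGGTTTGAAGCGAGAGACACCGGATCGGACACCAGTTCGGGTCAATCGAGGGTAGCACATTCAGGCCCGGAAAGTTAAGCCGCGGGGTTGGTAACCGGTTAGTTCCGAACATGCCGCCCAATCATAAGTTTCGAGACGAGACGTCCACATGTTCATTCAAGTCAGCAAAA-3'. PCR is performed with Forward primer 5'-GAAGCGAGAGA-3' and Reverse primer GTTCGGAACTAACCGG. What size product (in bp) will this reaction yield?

Forward primer GAAGCGAGAGA is found on the top strand at positions 15–25.
Reverse complement of the reverse primer: CCGGTTAGTTCCGAAC. This occurs on the top strand at positions 103–118.
Amplicon spans positions 15–118: 104 bp.

104 bp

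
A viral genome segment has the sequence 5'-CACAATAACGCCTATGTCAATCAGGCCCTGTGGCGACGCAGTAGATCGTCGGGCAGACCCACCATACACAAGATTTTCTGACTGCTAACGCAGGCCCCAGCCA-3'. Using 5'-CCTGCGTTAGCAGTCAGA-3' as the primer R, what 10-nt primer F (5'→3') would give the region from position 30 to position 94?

The reverse primer's reverse complement TCTGACTGCTAACGCAGG matches the template at positions 77–94; the product starts at position 30.
The forward primer is identical to the top strand over positions 30–39: GTGGCGACGC.

5'-GTGGCGACGC-3'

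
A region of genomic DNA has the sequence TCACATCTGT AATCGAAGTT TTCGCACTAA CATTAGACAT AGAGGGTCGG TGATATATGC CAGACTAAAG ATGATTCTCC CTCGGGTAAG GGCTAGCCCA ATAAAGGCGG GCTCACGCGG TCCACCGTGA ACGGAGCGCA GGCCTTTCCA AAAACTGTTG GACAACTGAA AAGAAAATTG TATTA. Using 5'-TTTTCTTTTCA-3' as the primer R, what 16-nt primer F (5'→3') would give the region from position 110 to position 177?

The reverse primer's reverse complement TGAAAAGAAAA matches the template at positions 167–177; the product starts at position 110.
The forward primer is identical to the top strand over positions 110–125: GGCTCACGCGGTCCAC.

5'-GGCTCACGCGGTCCAC-3'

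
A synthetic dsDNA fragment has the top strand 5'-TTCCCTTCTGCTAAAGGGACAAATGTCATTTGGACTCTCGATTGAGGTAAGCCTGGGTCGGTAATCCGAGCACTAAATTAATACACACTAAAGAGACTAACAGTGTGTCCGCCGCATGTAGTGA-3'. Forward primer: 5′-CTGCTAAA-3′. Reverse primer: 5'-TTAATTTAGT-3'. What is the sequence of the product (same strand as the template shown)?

The forward primer matches the template at positions 8–15.
Reverse complement of the reverse primer: ACTAAATTAA. This occurs on the top strand at positions 72–81.
The product is the template from position 8 through 81 (74 bp).

5'-CTGCTAAAGGGACAAATGTCATTTGGACTCTCGATTGAGGTAAGCCTGGGTCGGTAATCCGAGCACTAAATTAA-3'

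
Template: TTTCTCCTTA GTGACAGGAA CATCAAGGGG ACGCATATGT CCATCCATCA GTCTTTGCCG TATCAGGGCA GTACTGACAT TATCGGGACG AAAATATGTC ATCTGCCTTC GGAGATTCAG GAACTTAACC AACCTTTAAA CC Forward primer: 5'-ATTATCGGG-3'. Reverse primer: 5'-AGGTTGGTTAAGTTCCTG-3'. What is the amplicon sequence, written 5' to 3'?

5'-ATTATCGGGACGAAAATATGTCATCTGCCTTCGGAGATTCAGGAACTTAACCAACCT-3'

The forward primer matches the template at positions 79–87.
The reverse primer's reverse complement is CAGGAACTTAACCAACCT, which matches the template at positions 118–135.
The product is the template from position 79 through 135 (57 bp).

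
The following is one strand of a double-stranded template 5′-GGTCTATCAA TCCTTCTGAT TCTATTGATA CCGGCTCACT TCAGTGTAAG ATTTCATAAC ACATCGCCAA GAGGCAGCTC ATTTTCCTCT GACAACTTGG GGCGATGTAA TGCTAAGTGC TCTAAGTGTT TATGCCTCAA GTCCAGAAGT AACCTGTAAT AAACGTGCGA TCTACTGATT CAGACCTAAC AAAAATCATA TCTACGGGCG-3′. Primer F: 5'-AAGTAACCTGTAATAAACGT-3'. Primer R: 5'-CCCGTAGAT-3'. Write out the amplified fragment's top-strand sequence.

Scanning the template, AAGTAACCTGTAATAAACGT occurs at positions 147–166; this primer anneals to the bottom strand there with its 3' end pointing downstream.
Reverse complement of the reverse primer: ATCTACGGG. This occurs on the top strand at positions 200–208.
The product is the template from position 147 through 208 (62 bp).

5'-AAGTAACCTGTAATAAACGTGCGATCTACTGATTCAGACCTAACAAAAATCATATCTACGGG-3'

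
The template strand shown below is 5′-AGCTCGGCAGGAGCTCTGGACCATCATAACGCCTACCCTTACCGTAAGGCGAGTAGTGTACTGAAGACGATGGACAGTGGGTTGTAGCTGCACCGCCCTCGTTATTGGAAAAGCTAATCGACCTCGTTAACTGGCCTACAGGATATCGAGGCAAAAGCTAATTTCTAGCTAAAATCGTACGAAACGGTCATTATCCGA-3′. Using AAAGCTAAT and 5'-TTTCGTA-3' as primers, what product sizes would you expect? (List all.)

The forward primer AAAGCTAAT matches the top strand at positions 110–118, 154–162.
The reverse primer's reverse complement is TACGAAA, matching at positions 178–184.
Each forward site pairs with the reverse site to give a product ending at position 184: sizes 75, 31 bp.

75 bp, 31 bp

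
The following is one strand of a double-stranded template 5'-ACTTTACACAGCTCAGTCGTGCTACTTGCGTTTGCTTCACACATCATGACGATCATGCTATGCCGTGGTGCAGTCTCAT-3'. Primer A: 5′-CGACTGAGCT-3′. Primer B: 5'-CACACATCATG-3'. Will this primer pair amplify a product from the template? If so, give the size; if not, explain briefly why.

No product — the primers' 3' ends point away from each other.

Primer A (CGACTGAGCT) has reverse complement AGCTCAGTCG, which matches the top strand at positions 10–19; primer A anneals to the top strand there with its 3' end pointing upstream toward position 10.
Primer B (CACACATCATG) matches the top strand directly at positions 38–48; it anneals to the bottom strand with its 3' end pointing downstream toward position 48.
The 3' ends diverge (primer A extends toward position 1, primer B toward position 79), so the primers never converge on a shared product.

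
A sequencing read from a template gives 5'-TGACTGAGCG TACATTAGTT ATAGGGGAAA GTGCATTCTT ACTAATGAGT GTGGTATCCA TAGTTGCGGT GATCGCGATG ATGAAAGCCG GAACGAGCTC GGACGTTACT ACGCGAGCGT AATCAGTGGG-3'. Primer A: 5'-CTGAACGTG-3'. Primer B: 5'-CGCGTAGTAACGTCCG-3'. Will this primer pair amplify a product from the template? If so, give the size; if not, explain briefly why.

Primer A (CTGAACGTG) does not match the top strand, and its reverse complement CACGTTCAG does not match either.
With no annealing site for primer A, no amplification occurs.

No product — primer A has no binding site in the template.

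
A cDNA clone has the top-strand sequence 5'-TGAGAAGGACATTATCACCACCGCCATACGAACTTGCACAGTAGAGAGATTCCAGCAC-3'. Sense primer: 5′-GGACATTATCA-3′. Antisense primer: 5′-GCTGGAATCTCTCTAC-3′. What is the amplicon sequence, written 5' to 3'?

The forward primer matches the template at positions 7–17.
Taking the reverse complement of GCTGGAATCTCTCTAC gives GTAGAGAGATTCCAGC, found at positions 41–56 on the template; the primer anneals here to the top strand with its 3' end pointing upstream.
The product is the template from position 7 through 56 (50 bp).

5'-GGACATTATCACCACCGCCATACGAACTTGCACAGTAGAGAGATTCCAGC-3'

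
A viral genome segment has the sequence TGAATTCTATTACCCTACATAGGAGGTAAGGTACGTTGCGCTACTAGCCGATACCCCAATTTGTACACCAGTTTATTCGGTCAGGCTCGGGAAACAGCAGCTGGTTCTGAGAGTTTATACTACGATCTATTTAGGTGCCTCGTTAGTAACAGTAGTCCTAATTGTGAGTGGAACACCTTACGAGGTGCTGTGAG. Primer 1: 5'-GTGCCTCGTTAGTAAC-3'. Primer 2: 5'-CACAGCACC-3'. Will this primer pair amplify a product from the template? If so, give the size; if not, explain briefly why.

Yes — a 58 bp product.

Primer 1 (GTGCCTCGTTAGTAAC) matches the top strand at positions 135–150; it acts as a forward primer.
Primer 2's reverse complement is GGTGCTGTG, matching the top strand at positions 184–192; it acts as a reverse primer.
The 3' ends face each other across positions 135–192, giving a 58 bp product.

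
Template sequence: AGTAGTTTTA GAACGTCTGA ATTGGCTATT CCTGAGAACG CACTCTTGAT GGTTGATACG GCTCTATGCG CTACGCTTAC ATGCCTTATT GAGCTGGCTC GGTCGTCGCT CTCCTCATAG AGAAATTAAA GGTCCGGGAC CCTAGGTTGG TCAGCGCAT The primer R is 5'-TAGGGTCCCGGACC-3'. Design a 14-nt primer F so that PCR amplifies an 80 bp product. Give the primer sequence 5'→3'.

5'-TATGCGCTACGCTT-3'

The reverse primer's reverse complement GGTCCGGGACCCTA matches the template at positions 131–144, so the product ends at position 144.
An 80 bp product then starts at position 144 − 80 + 1 = 65.
The forward primer is identical to the top strand there: TATGCGCTACGCTT.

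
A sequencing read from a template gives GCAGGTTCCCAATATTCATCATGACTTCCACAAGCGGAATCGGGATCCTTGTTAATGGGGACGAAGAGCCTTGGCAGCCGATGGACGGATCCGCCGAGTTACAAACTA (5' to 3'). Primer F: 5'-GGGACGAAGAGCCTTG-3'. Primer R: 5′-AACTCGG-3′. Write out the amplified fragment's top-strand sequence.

5'-GGGACGAAGAGCCTTGGCAGCCGATGGACGGATCCGCCGAGTT-3'

Scanning the template, GGGACGAAGAGCCTTG occurs at positions 58–73; this primer anneals to the bottom strand there with its 3' end pointing downstream.
Reverse complement of the reverse primer: CCGAGTT. This occurs on the top strand at positions 94–100.
The product is the template from position 58 through 100 (43 bp).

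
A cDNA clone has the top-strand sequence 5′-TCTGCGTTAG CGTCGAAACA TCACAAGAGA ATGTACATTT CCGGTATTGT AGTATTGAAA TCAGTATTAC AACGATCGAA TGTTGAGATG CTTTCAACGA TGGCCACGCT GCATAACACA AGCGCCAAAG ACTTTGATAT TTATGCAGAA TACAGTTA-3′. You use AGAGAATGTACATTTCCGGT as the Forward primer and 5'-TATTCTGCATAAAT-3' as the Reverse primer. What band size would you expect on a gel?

The forward primer matches the template at positions 26–45.
Reverse complement of the reverse primer: ATTTATGCAGAATA. This occurs on the top strand at positions 139–152.
Product length = (reverse-primer end) − (forward-primer start) + 1 = 152 − 26 + 1 = 127 bp.

127 bp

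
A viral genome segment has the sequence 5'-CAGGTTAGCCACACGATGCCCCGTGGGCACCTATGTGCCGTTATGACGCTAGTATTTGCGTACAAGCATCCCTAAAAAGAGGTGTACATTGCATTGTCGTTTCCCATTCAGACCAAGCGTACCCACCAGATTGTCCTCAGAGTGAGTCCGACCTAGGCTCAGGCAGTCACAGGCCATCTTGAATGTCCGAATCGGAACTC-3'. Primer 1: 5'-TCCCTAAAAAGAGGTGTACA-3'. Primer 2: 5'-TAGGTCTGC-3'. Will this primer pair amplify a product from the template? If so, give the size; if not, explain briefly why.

No product — primer 2 has no binding site in the template.

Primer 2 (TAGGTCTGC) does not match the top strand, and its reverse complement GCAGACCTA does not match either.
With no annealing site for primer 2, no amplification occurs.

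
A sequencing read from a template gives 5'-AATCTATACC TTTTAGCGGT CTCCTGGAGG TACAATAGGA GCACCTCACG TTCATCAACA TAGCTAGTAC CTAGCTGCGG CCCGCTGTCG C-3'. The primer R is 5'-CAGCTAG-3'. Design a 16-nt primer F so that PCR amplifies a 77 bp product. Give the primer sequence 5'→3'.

5'-AATCTATACCTTTTAG-3'

The reverse primer's reverse complement CTAGCTG matches the template at positions 71–77, so the product ends at position 77.
A 77 bp product then starts at position 77 − 77 + 1 = 1.
The forward primer is identical to the top strand there: AATCTATACCTTTTAG.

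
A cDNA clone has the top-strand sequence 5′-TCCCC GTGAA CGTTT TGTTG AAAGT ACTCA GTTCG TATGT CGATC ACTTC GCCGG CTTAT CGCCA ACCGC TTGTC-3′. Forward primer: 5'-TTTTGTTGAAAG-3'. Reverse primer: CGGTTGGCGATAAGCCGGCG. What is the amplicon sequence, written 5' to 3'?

The forward primer matches the template at positions 13–24.
Taking the reverse complement of CGGTTGGCGATAAGCCGGCG gives CGCCGGCTTATCGCCAACCG, found at positions 50–69 on the template; the primer anneals here to the top strand with its 3' end pointing upstream.
The product is the template from position 13 through 69 (57 bp).

5'-TTTTGTTGAAAGTACTCAGTTCGTATGTCGATCACTTCGCCGGCTTATCGCCAACCG-3'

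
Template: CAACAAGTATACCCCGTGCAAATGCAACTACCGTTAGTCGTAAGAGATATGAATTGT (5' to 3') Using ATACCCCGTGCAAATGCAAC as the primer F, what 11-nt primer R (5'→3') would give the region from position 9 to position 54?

5'-ATTCATATCTC-3'

The product's 3' end on the top strand is position 54.
The reverse primer anneals to the top strand over positions 44–54, i.e. to GAGATATGAAT.
Its sequence written 5'→3' is the reverse complement: ATTCATATCTC.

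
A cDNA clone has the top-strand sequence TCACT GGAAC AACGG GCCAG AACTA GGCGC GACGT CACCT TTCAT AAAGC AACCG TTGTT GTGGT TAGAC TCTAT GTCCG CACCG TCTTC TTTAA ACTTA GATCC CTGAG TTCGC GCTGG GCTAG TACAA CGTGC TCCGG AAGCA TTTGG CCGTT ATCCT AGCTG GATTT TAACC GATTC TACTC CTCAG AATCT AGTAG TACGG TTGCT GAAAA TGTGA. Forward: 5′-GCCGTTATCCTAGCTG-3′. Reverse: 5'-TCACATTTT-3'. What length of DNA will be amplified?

71 bp

Scanning the template, GCCGTTATCCTAGCTG occurs at positions 150–165; this primer anneals to the bottom strand there with its 3' end pointing downstream.
Taking the reverse complement of TCACATTTT gives AAAATGTGA, found at positions 212–220 on the template; the primer anneals here to the top strand with its 3' end pointing upstream.
The product runs from position 150 to position 220, so its length is 220 − 150 + 1 = 71 bp.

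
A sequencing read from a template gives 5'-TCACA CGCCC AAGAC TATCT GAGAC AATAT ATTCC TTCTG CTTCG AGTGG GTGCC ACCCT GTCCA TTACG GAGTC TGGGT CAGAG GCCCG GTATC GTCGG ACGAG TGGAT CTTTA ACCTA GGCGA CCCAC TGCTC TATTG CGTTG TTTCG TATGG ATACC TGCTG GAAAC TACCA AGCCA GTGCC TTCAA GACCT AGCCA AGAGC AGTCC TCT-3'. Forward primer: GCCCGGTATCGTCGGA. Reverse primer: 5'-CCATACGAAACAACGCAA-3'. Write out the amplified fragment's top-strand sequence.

5'-GCCCGGTATCGTCGGACGAGTGGATCTTTAACCTAGGCGACCCACTGCTCTATTGCGTTGTTTCGTATGG-3'

Forward primer GCCCGGTATCGTCGGA is found on the top strand at positions 86–101.
Taking the reverse complement of CCATACGAAACAACGCAA gives TTGCGTTGTTTCGTATGG, found at positions 138–155 on the template; the primer anneals here to the top strand with its 3' end pointing upstream.
The product is the template from position 86 through 155 (70 bp).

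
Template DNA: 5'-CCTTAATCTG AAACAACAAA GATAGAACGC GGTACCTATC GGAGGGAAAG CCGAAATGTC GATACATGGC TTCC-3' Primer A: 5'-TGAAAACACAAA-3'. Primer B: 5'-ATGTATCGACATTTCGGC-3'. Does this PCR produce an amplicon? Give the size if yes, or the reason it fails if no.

No product — primer A has no binding site in the template.

Primer A (TGAAAACACAAA) does not match the top strand, and its reverse complement TTTGTGTTTTCA does not match either.
With no annealing site for primer A, no amplification occurs.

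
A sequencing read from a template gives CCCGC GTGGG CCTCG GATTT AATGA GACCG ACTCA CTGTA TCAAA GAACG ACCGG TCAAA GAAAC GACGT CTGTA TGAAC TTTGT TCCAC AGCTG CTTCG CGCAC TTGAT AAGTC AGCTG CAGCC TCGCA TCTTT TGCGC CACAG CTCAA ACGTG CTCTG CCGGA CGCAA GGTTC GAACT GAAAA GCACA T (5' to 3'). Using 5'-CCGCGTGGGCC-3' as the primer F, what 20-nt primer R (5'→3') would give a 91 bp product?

5'-CTGTGGAACAAAGTTCATAC-3'

The forward primer binds at positions 2–12, so a 91 bp product ends at position 2 + 91 − 1 = 92.
The reverse primer anneals to the top strand over positions 73–92, i.e. to GTATGAACTTTGTTCCACAG.
Its sequence written 5'→3' is the reverse complement: CTGTGGAACAAAGTTCATAC.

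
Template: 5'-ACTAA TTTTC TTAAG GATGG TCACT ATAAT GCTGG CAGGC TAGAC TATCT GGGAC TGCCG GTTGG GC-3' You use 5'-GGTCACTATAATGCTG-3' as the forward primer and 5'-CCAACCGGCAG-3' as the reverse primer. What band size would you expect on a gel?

47 bp

The forward primer matches the template at positions 19–34.
Reverse complement of the reverse primer: CTGCCGGTTGG. This occurs on the top strand at positions 55–65.
Amplicon spans positions 19–65: 47 bp.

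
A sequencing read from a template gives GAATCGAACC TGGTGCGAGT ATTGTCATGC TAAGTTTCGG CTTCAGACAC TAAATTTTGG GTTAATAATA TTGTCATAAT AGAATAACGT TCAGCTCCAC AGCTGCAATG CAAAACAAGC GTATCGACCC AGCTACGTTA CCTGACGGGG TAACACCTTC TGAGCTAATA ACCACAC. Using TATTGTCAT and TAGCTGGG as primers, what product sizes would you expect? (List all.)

116 bp, 67 bp

The forward primer TATTGTCAT matches the top strand at positions 20–28, 69–77.
The reverse primer's reverse complement is CCCAGCTA, matching at positions 128–135.
Each forward site pairs with the reverse site to give a product ending at position 135: sizes 116, 67 bp.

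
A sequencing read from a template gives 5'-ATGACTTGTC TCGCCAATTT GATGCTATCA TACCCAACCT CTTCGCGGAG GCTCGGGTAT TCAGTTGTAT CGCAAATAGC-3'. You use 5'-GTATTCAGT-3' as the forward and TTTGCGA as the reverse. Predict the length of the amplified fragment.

The forward primer matches the template at positions 57–65.
The reverse primer's reverse complement is TCGCAAA, which matches the template at positions 70–76.
Amplicon spans positions 57–76: 20 bp.

20 bp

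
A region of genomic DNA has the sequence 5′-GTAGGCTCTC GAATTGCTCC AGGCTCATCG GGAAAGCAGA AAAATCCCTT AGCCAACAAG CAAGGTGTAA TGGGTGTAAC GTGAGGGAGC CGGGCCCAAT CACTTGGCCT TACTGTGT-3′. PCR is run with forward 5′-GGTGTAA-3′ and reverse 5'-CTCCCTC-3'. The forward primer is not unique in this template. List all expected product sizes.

26 bp, 17 bp

The forward primer GGTGTAA matches the top strand at positions 64–70, 73–79.
The reverse primer's reverse complement is GAGGGAG, matching at positions 83–89.
Each forward site pairs with the reverse site to give a product ending at position 89: sizes 26, 17 bp.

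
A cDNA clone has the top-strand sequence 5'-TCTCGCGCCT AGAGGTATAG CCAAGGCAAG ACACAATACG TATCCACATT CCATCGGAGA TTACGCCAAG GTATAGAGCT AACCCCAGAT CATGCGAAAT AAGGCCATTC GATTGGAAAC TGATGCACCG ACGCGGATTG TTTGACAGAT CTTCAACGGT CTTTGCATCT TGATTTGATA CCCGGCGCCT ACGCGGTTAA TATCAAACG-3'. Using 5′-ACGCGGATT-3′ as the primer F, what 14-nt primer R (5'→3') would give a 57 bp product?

5'-CGCCGGGTATCAAA-3'

The forward primer binds at positions 131–139, so a 57 bp product ends at position 131 + 57 − 1 = 187.
The reverse primer anneals to the top strand over positions 174–187, i.e. to TTTGATACCCGGCG.
Its sequence written 5'→3' is the reverse complement: CGCCGGGTATCAAA.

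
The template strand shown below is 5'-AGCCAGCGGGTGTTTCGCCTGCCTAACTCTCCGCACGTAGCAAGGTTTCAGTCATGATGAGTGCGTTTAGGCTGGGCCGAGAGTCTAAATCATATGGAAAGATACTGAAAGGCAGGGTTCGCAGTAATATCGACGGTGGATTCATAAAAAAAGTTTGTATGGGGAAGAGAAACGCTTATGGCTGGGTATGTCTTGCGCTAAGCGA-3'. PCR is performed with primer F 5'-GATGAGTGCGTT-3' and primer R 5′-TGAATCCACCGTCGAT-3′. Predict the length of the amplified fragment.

89 bp

Forward primer GATGAGTGCGTT is found on the top strand at positions 56–67.
The reverse primer's reverse complement is ATCGACGGTGGATTCA, which matches the template at positions 129–144.
Amplicon spans positions 56–144: 89 bp.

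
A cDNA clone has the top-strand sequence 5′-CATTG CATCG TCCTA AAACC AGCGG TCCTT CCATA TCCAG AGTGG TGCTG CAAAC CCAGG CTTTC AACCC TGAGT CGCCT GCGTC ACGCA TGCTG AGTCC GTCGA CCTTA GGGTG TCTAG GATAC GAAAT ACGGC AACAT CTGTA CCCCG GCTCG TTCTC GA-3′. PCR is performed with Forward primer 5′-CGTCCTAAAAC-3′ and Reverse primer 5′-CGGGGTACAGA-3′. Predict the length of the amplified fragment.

142 bp

Scanning the template, CGTCCTAAAAC occurs at positions 9–19; this primer anneals to the bottom strand there with its 3' end pointing downstream.
Reverse complement of the reverse primer: TCTGTACCCCG. This occurs on the top strand at positions 140–150.
The product runs from position 9 to position 150, so its length is 150 − 9 + 1 = 142 bp.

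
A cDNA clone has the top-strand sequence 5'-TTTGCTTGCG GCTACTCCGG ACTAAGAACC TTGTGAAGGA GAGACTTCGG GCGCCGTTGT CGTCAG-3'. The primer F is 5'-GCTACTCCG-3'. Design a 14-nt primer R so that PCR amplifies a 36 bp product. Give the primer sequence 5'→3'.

The forward primer binds at positions 11–19, so a 36 bp product ends at position 11 + 36 − 1 = 46.
The reverse primer anneals to the top strand over positions 33–46, i.e. to GTGAAGGAGAGACT.
Its sequence written 5'→3' is the reverse complement: AGTCTCTCCTTCAC.

5'-AGTCTCTCCTTCAC-3'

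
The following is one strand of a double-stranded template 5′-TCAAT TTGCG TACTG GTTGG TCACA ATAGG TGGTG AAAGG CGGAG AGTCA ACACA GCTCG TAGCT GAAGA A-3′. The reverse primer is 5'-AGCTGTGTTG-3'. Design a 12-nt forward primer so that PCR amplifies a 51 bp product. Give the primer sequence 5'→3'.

The reverse primer's reverse complement CAACACAGCT matches the template at positions 49–58, so the product ends at position 58.
A 51 bp product then starts at position 58 − 51 + 1 = 8.
The forward primer is identical to the top strand there: GCGTACTGGTTG.

5'-GCGTACTGGTTG-3'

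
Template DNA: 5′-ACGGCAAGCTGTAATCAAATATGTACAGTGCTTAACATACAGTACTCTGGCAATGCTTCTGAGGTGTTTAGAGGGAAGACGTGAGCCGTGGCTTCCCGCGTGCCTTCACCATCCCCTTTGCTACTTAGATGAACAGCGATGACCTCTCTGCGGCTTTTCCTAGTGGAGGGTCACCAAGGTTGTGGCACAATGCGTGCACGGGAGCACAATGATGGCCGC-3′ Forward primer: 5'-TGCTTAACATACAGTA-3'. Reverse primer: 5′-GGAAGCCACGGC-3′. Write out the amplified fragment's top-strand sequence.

5'-TGCTTAACATACAGTACTCTGGCAATGCTTCTGAGGTGTTTAGAGGGAAGACGTGAGCCGTGGCTTCC-3'

Scanning the template, TGCTTAACATACAGTA occurs at positions 29–44; this primer anneals to the bottom strand there with its 3' end pointing downstream.
The reverse primer's reverse complement is GCCGTGGCTTCC, which matches the template at positions 85–96.
The product is the template from position 29 through 96 (68 bp).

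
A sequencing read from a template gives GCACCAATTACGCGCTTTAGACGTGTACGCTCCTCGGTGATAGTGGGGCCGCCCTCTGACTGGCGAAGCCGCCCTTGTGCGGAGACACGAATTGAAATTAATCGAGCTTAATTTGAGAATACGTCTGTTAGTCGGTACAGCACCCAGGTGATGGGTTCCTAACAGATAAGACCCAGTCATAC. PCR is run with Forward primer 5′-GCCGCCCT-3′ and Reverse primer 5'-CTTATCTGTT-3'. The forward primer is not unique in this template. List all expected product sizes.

The forward primer GCCGCCCT matches the top strand at positions 48–55, 68–75.
The reverse primer's reverse complement is AACAGATAAG, matching at positions 161–170.
Each forward site pairs with the reverse site to give a product ending at position 170: sizes 123, 103 bp.

123 bp, 103 bp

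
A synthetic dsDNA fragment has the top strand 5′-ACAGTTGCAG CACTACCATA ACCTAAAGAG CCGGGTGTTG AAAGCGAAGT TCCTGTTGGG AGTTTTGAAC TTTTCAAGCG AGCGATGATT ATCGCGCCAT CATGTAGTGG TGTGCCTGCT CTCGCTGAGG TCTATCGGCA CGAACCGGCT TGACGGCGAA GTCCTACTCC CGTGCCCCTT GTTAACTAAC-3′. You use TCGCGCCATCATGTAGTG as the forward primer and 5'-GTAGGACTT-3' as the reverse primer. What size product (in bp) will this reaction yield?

Scanning the template, TCGCGCCATCATGTAGTG occurs at positions 92–109; this primer anneals to the bottom strand there with its 3' end pointing downstream.
Reverse complement of the reverse primer: AAGTCCTAC. This occurs on the top strand at positions 159–167.
Product length = (reverse-primer end) − (forward-primer start) + 1 = 167 − 92 + 1 = 76 bp.

76 bp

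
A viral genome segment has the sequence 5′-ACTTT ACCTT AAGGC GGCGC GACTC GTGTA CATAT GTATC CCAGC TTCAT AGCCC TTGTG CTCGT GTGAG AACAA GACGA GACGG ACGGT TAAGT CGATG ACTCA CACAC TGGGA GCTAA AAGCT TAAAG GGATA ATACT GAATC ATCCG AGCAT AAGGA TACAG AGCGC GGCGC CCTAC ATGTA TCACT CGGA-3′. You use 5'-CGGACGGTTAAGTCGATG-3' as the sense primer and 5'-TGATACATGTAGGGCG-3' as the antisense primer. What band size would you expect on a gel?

106 bp

Scanning the template, CGGACGGTTAAGTCGATG occurs at positions 83–100; this primer anneals to the bottom strand there with its 3' end pointing downstream.
Taking the reverse complement of TGATACATGTAGGGCG gives CGCCCTACATGTATCA, found at positions 173–188 on the template; the primer anneals here to the top strand with its 3' end pointing upstream.
Product length = (reverse-primer end) − (forward-primer start) + 1 = 188 − 83 + 1 = 106 bp.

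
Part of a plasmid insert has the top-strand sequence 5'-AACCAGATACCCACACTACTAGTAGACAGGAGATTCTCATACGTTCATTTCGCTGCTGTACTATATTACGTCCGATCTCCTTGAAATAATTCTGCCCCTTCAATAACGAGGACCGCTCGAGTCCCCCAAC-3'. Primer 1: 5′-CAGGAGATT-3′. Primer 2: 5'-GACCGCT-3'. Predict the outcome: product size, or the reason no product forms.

Primer 1 (CAGGAGATT) matches the top strand at positions 27–35 (3' end points downstream).
Primer 2 (GACCGCT) also matches the top strand directly, at positions 111–117 — its reverse complement AGCGGTC is not present.
Both primers anneal to the bottom strand with 3' ends pointing the same way, so neither can prime synthesis back toward the other.

No product — both primers anneal to the same strand and extend in the same direction.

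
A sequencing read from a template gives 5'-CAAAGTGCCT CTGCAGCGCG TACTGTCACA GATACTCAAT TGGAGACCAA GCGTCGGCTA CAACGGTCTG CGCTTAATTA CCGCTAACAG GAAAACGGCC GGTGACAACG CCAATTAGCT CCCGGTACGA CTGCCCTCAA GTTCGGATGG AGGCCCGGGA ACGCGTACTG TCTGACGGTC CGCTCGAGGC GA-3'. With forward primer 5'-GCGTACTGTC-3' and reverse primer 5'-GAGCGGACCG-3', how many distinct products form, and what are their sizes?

The forward primer GCGTACTGTC matches the top strand at positions 18–27, 163–172.
The reverse primer's reverse complement is CGGTCCGCTC, matching at positions 176–185.
Each forward site pairs with the reverse site to give a product ending at position 185: sizes 168, 23 bp.

Two products: 168 bp, 23 bp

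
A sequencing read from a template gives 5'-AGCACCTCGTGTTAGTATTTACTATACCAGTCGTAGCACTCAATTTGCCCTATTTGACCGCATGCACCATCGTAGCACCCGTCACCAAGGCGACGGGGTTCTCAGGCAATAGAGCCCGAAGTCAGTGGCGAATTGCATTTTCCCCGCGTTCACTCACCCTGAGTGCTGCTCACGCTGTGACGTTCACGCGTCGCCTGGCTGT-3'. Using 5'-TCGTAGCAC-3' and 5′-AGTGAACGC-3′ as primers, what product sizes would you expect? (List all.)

124 bp, 85 bp

The forward primer TCGTAGCAC matches the top strand at positions 31–39, 70–78.
The reverse primer's reverse complement is GCGTTCACT, matching at positions 146–154.
Each forward site pairs with the reverse site to give a product ending at position 154: sizes 124, 85 bp.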